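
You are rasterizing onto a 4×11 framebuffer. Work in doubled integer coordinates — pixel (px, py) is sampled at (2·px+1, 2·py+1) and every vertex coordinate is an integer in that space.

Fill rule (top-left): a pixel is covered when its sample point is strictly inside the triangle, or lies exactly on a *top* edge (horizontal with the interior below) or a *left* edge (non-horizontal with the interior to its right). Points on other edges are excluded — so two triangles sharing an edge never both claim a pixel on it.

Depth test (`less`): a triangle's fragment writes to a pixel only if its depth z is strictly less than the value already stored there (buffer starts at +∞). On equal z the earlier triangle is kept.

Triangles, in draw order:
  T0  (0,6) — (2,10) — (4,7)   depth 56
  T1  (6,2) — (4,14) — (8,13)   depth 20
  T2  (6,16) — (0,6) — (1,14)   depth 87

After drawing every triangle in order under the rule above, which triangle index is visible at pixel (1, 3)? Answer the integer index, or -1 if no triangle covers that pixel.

T0:
  2·area = 14  (B↔C swapped to make it positive)
  edge (0, 6)→(4, 7): d=(4,1) right/bottom  bias=-1
  edge (4, 7)→(2, 10): d=(-2,3) right/bottom  bias=-1
  edge (2, 10)→(0, 6): d=(-2,-4) top-left  bias=+0
    (0,3)@(1, 7): e=[3,9,2] → X
    (1,3)@(3, 7): e=[1,3,10] → X
    (2,3)@(5, 7): e=[-1,-3,18] → .
    (0,4)@(1, 9): e=[11,5,-2] → .
    (1,4)@(3, 9): e=[9,-1,6] → .
  covered (2 px):
    . . . .
    . . . .
    . . . .
    X X . .
    . . . .
    . . . .
    . . . .
    . . . .
    . . . .
    . . . .
    . . . .
T1:
  2·area = 46  (B↔C swapped to make it positive)
  edge (6, 2)→(8, 13): d=(2,11) right/bottom  bias=-1
  edge (8, 13)→(4, 14): d=(-4,1) right/bottom  bias=-1
  edge (4, 14)→(6, 2): d=(2,-12) top-left  bias=+0
    (2,4)@(5, 9): e=[25,19,2] → X
    (3,4)@(7, 9): e=[3,17,26] → X
    (2,5)@(5, 11): e=[29,11,6] → X
    (2,6)@(5, 13): e=[33,3,10] → X
    (2,7)@(5, 15): e=[37,-5,14] → .
    (3,7)@(7, 15): e=[15,-7,38] → .
  covered (6 px):
    . . . .
    . . . .
    . . . .
    . . . .
    . . X X
    . . X X
    . . X X
    . . . .
    . . . .
    . . . .
    . . . .
T2:
  2·area = 38  (B↔C swapped to make it positive)
  edge (6, 16)→(1, 14): d=(-5,-2) top-left  bias=+0
  edge (1, 14)→(0, 6): d=(-1,-8) top-left  bias=+0
  edge (0, 6)→(6, 16): d=(6,10) right/bottom  bias=-1
    (0,4)@(1, 9): e=[25,5,8] → X
    (1,4)@(3, 9): e=[29,21,-12] → .
    (0,5)@(1, 11): e=[15,3,20] → X
    (1,5)@(3, 11): e=[19,19,0] → .  [on edge]
    (0,6)@(1, 13): e=[5,1,32] → X
    (1,6)@(3, 13): e=[9,17,12] → X
    (2,6)@(5, 13): e=[13,33,-8] → .
    (0,7)@(1, 15): e=[-5,-1,44] → .
    (1,7)@(3, 15): e=[-1,15,24] → .
    (2,7)@(5, 15): e=[3,31,4] → X
    (3,7)@(7, 15): e=[7,47,-16] → .
    (2,8)@(5, 17): e=[-7,29,16] → .
  covered (5 px):
    . . . .
    . . . .
    . . . .
    . . . .
    X . . .
    X . . .
    X X . .
    . . X .
    . . . .
    . . . .
    . . . .

Z-buffer (winner per pixel, '.' = empty):
  . . . .
  . . . .
  . . . .
  0 0 . .
  2 . 1 1
  2 . 1 1
  2 2 1 1
  . . 2 .
  . . . .
  . . . .
  . . . .

Result: 0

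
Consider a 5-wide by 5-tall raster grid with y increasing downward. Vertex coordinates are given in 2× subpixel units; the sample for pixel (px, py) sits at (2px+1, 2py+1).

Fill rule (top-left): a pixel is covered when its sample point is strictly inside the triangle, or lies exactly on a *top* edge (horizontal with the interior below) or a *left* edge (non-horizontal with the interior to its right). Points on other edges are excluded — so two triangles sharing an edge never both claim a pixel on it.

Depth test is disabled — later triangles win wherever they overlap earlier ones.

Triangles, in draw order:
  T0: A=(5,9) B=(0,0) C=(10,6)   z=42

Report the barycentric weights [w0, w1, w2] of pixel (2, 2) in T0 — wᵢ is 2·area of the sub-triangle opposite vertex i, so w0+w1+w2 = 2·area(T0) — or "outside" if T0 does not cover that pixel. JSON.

T0:
  2·area = 60
  edge (5, 9)→(0, 0): d=(-5,-9) top-left  bias=+0
  edge (0, 0)→(10, 6): d=(10,6) right/bottom  bias=-1
  edge (10, 6)→(5, 9): d=(-5,3) right/bottom  bias=-1
    (0,0)@(1, 1): e=[4,4,52] → █
    (1,0)@(3, 1): e=[22,-8,46] → ·
    (0,1)@(1, 3): e=[-6,24,42] → ·
    (1,1)@(3, 3): e=[12,12,36] → █
    (2,1)@(5, 3): e=[30,0,30] → ·  [on edge]
    (1,2)@(3, 5): e=[2,32,26] → █
    (2,2)@(5, 5): e=[20,20,20] → █
    (3,2)@(7, 5): e=[38,8,14] → █
    (4,2)@(9, 5): e=[56,-4,8] → ·
    (1,3)@(3, 7): e=[-8,52,16] → ·
    (2,3)@(5, 7): e=[10,40,10] → █
    (4,3)@(9, 7): e=[46,16,-2] → ·
    (2,4)@(5, 9): e=[0,60,0] → ·  [on edge]
  covered (7 px):
    █ · · · ·
    · █ · · ·
    · █ █ █ ·
    · · █ █ ·
    · · · · ·

Answer: [20,20,20]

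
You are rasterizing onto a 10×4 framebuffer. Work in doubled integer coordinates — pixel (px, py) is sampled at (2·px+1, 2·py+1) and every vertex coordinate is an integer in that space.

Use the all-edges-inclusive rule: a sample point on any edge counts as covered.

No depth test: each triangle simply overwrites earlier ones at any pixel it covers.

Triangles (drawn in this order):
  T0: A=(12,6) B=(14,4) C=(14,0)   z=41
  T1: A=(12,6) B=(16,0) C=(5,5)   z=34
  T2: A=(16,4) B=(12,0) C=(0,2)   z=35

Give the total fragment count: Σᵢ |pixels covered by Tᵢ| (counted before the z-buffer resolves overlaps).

T0:
  2·area = 8  (B↔C swapped to make it positive)
  edge (12, 6)→(14, 0): d=(2,-6) inclusive
  edge (14, 0)→(14, 4): d=(0,4) inclusive
  edge (14, 4)→(12, 6): d=(-2,2) inclusive
    (8,0)@(17, 1): e=[20,-12,0] → .  [on edge]
    (6,1)@(13, 3): e=[0,4,4] → X  [on edge]
    (7,1)@(15, 3): e=[12,-4,0] → .  [on edge]
    (6,2)@(13, 5): e=[4,4,0] → X  [on edge]
    (7,2)@(15, 5): e=[16,-4,-4] → .
    (5,3)@(11, 7): e=[-4,12,0] → .  [on edge]
    (6,3)@(13, 7): e=[8,4,-4] → .
  covered (2 px):
    . . . . . . . . . .
    . . . . . . X . . .
    . . . . . . X . . .
    . . . . . . . . . .
T1:
  2·area = 46  (B↔C swapped to make it positive)
  edge (12, 6)→(5, 5): d=(-7,-1) inclusive
  edge (5, 5)→(16, 0): d=(11,-5) inclusive
  edge (16, 0)→(12, 6): d=(-4,6) inclusive
    (7,0)@(15, 1): e=[38,6,2] → X
    (8,0)@(17, 1): e=[40,16,-10] → .
    (5,1)@(11, 3): e=[20,8,18] → X
    (6,1)@(13, 3): e=[22,18,6] → X
    (7,1)@(15, 3): e=[24,28,-6] → .
    (2,2)@(5, 5): e=[0,0,46] → X  [on edge]
    (3,2)@(7, 5): e=[2,10,34] → X
    (4,2)@(9, 5): e=[4,20,22] → X
    (6,2)@(13, 5): e=[8,40,-2] → .
    (2,3)@(5, 7): e=[-14,22,38] → .
    (3,3)@(7, 7): e=[-12,32,26] → .
    (4,3)@(9, 7): e=[-10,42,14] → .
    (9,3)@(19, 7): e=[0,92,-46] → .  [on edge]
  covered (7 px):
    . . . . . . . X . .
    . . . . . X X . . .
    . . X X X X . . . .
    . . . . . . . . . .
T2:
  2·area = 56  (B↔C swapped to make it positive)
  edge (16, 4)→(0, 2): d=(-16,-2) inclusive
  edge (0, 2)→(12, 0): d=(12,-2) inclusive
  edge (12, 0)→(16, 4): d=(4,4) inclusive
    (3,0)@(7, 1): e=[30,2,24] → X
    (4,0)@(9, 1): e=[34,6,16] → X
    (5,0)@(11, 1): e=[38,10,8] → X
    (6,0)@(13, 1): e=[42,14,0] → X  [on edge]
    (7,0)@(15, 1): e=[46,18,-8] → .
    (3,1)@(7, 3): e=[-2,26,32] → .
    (4,1)@(9, 3): e=[2,30,24] → X
    (7,1)@(15, 3): e=[14,42,0] → X  [on edge]
    (8,1)@(17, 3): e=[18,46,-8] → .
    (4,2)@(9, 5): e=[-30,54,32] → .
    (5,2)@(11, 5): e=[-26,58,24] → .
    (6,2)@(13, 5): e=[-22,62,16] → .
    (8,2)@(17, 5): e=[-14,70,0] → .  [on edge]
    (9,3)@(19, 7): e=[-42,98,0] → .  [on edge]
  covered (8 px):
    . . . X X X X . . .
    . . . . X X X X . .
    . . . . . . . . . .
    . . . . . . . . . .

Result: 17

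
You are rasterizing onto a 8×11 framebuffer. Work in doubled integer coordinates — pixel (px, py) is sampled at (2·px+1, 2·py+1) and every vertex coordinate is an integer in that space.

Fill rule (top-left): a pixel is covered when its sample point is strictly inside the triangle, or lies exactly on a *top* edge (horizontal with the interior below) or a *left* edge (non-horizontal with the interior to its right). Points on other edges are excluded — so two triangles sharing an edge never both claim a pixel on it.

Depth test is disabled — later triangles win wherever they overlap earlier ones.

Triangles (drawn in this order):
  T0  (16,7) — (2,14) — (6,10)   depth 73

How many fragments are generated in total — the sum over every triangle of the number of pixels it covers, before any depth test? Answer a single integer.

T0:
  2·area = 28
  edge (16, 7)→(2, 14): d=(-14,7) right/bottom  bias=-1
  edge (2, 14)→(6, 10): d=(4,-4) top-left  bias=+0
  edge (6, 10)→(16, 7): d=(10,-3) top-left  bias=+0
    (7,0)@(15, 1): e=[91,0,-63] → .  [on edge]
    (6,1)@(13, 3): e=[77,0,-49] → .  [on edge]
    (5,2)@(11, 5): e=[63,0,-35] → .  [on edge]
    (4,3)@(9, 7): e=[49,0,-21] → .  [on edge]
    (3,4)@(7, 9): e=[35,0,-7] → .  [on edge]
    (5,4)@(11, 9): e=[7,16,5] → X
    (6,4)@(13, 9): e=[-7,24,11] → .
    (2,5)@(5, 11): e=[21,0,7] → X  [on edge]
    (3,5)@(7, 11): e=[7,8,13] → X
    (4,5)@(9, 11): e=[-7,16,19] → .
    (5,5)@(11, 11): e=[-21,24,25] → .
    (1,6)@(3, 13): e=[7,0,21] → X  [on edge]
    (0,7)@(1, 15): e=[-7,0,35] → .  [on edge]
  covered (4 px):
    . . . . . . . .
    . . . . . . . .
    . . . . . . . .
    . . . . . . . .
    . . . . . X . .
    . . X X . . . .
    . X . . . . . .
    . . . . . . . .
    . . . . . . . .
    . . . . . . . .
    . . . . . . . .

Final: 4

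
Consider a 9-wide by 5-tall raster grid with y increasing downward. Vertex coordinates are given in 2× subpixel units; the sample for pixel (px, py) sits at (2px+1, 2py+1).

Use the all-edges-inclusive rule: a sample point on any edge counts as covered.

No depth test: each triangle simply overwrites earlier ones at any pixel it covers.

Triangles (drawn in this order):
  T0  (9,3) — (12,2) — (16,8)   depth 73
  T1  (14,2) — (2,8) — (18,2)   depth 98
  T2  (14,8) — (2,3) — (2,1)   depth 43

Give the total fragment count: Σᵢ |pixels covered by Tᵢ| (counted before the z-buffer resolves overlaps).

T0:
  2·area = 22
  edge (9, 3)→(12, 2): d=(3,-1) inclusive
  edge (12, 2)→(16, 8): d=(4,6) inclusive
  edge (16, 8)→(9, 3): d=(-7,-5) inclusive
    (7,0)@(15, 1): e=[0,-22,44] → ·  [on edge]
    (4,1)@(9, 3): e=[0,22,0] → █  [on edge]
    (5,1)@(11, 3): e=[2,10,10] → █
    (6,1)@(13, 3): e=[4,-2,20] → ·
    (1,2)@(3, 5): e=[0,66,-44] → ·  [on edge]
    (4,2)@(9, 5): e=[6,30,-14] → ·
    (5,2)@(11, 5): e=[8,18,-4] → ·
    (6,2)@(13, 5): e=[10,6,6] → █
    (7,2)@(15, 5): e=[12,-6,16] → ·
    (6,3)@(13, 7): e=[16,14,-8] → ·
    (7,3)@(15, 7): e=[18,2,2] → █
    (8,3)@(17, 7): e=[20,-10,12] → ·
  covered (4 px):
    · · · · · · · · ·
    · · · · █ █ · · ·
    · · · · · · █ · ·
    · · · · · · · █ ·
    · · · · · · · · ·
T1:
  2·area = 24  (B↔C swapped to make it positive)
  edge (14, 2)→(18, 2): d=(4,0) inclusive
  edge (18, 2)→(2, 8): d=(-16,6) inclusive
  edge (2, 8)→(14, 2): d=(12,-6) inclusive
    (6,1)@(13, 3): e=[4,14,6] → █
    (7,1)@(15, 3): e=[4,2,18] → █
    (8,1)@(17, 3): e=[4,-10,30] → ·
    (4,2)@(9, 5): e=[12,6,6] → █
    (5,2)@(11, 5): e=[12,-6,18] → ·
    (6,2)@(13, 5): e=[12,-18,30] → ·
    (7,2)@(15, 5): e=[12,-30,42] → ·
    (4,3)@(9, 7): e=[20,-26,30] → ·
  covered (3 px):
    · · · · · · · · ·
    · · · · · · █ █ ·
    · · · · █ · · · ·
    · · · · · · · · ·
    · · · · · · · · ·
T2:
  2·area = 24
  edge (14, 8)→(2, 3): d=(-12,-5) inclusive
  edge (2, 3)→(2, 1): d=(0,-2) inclusive
  edge (2, 1)→(14, 8): d=(12,7) inclusive
    (1,1)@(3, 3): e=[5,2,17] → █
    (2,1)@(5, 3): e=[15,6,3] → █
    (3,1)@(7, 3): e=[25,10,-11] → ·
    (1,2)@(3, 5): e=[-19,2,41] → ·
    (2,2)@(5, 5): e=[-9,6,27] → ·
    (3,2)@(7, 5): e=[1,10,13] → █
    (4,2)@(9, 5): e=[11,14,-1] → ·
    (3,3)@(7, 7): e=[-23,10,37] → ·
  covered (3 px):
    · · · · · · · · ·
    · █ █ · · · · · ·
    · · · █ · · · · ·
    · · · · · · · · ·
    · · · · · · · · ·

Final: 10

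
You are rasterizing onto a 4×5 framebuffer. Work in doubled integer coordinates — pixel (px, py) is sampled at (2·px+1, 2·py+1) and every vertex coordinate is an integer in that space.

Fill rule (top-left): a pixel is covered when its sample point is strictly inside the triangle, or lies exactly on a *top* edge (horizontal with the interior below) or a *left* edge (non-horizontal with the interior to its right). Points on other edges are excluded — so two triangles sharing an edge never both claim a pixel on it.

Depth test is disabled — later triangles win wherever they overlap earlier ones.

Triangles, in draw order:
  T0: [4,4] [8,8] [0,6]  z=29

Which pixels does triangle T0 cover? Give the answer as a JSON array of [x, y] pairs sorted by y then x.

T0:
  2·area = 24
  edge (4, 4)→(8, 8): d=(4,4) right/bottom  bias=-1
  edge (8, 8)→(0, 6): d=(-8,-2) top-left  bias=+0
  edge (0, 6)→(4, 4): d=(4,-2) top-left  bias=+0
    (0,0)@(1, 1): e=[0,42,-18] → .  [on edge]
    (1,1)@(3, 3): e=[0,30,-6] → .  [on edge]
    (1,2)@(3, 5): e=[8,14,2] → X
    (2,2)@(5, 5): e=[0,18,6] → .  [on edge]
    (1,3)@(3, 7): e=[16,-2,10] → .
    (2,3)@(5, 7): e=[8,2,14] → X
    (3,3)@(7, 7): e=[0,6,18] → .  [on edge]
    (2,4)@(5, 9): e=[16,-14,22] → .
  covered (2 px):
    . . . .
    . . . .
    . X . .
    . . X .
    . . . .

Result: [[1,2],[2,3]]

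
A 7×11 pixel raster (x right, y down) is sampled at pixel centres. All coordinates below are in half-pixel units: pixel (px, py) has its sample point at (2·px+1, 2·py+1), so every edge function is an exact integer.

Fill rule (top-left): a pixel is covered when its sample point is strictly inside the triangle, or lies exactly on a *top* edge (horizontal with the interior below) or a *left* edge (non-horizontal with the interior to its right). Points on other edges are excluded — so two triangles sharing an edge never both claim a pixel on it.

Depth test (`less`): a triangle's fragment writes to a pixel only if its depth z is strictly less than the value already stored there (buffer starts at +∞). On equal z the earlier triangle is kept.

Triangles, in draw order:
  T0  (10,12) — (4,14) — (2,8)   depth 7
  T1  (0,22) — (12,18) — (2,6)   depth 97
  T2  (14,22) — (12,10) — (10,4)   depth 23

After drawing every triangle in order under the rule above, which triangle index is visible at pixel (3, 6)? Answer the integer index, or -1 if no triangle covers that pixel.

T0:
  2·area = 40
  edge (10, 12)→(4, 14): d=(-6,2) right/bottom  bias=-1
  edge (4, 14)→(2, 8): d=(-2,-6) top-left  bias=+0
  edge (2, 8)→(10, 12): d=(8,4) right/bottom  bias=-1
    (0,2)@(1, 5): e=[60,0,-20] → ·  [on edge]
    (1,4)@(3, 9): e=[32,4,4] → #
    (2,4)@(5, 9): e=[28,16,-4] → ·
    (1,5)@(3, 11): e=[20,0,20] → #  [on edge]
    (2,5)@(5, 11): e=[16,12,12] → #
    (3,5)@(7, 11): e=[12,24,4] → #
    (4,5)@(9, 11): e=[8,36,-4] → ·
    (6,5)@(13, 11): e=[0,60,-20] → ·  [on edge]
    (1,6)@(3, 13): e=[8,-4,36] → ·
    (2,6)@(5, 13): e=[4,8,28] → #
    (3,6)@(7, 13): e=[0,20,20] → ·  [on edge]
    (0,7)@(1, 15): e=[0,-20,60] → ·  [on edge]
    (2,8)@(5, 17): e=[-20,0,60] → ·  [on edge]
  covered (5 px):
    · · · · · · ·
    · · · · · · ·
    · · · · · · ·
    · · · · · · ·
    · # · · · · ·
    · # # # · · ·
    · · # · · · ·
    · · · · · · ·
    · · · · · · ·
    · · · · · · ·
    · · · · · · ·
T1:
  2·area = 184  (B↔C swapped to make it positive)
  edge (0, 22)→(2, 6): d=(2,-16) top-left  bias=+0
  edge (2, 6)→(12, 18): d=(10,12) right/bottom  bias=-1
  edge (12, 18)→(0, 22): d=(-12,4) right/bottom  bias=-1
    (1,4)@(3, 9): e=[22,18,144] → #
    (2,4)@(5, 9): e=[54,-6,136] → ·
    (1,5)@(3, 11): e=[26,38,120] → #
    (2,5)@(5, 11): e=[58,14,112] → #
    (3,5)@(7, 11): e=[90,-10,104] → ·
    (1,6)@(3, 13): e=[30,58,96] → #
    (3,6)@(7, 13): e=[94,10,80] → #
    (4,6)@(9, 13): e=[126,-14,72] → ·
    (0,7)@(1, 15): e=[2,102,80] → #
    (4,7)@(9, 15): e=[130,6,48] → #
    (5,7)@(11, 15): e=[162,-18,40] → ·
    (0,8)@(1, 17): e=[6,122,56] → #
    (4,9)@(9, 19): e=[138,46,0] → ·  [on edge]
    (1,10)@(3, 21): e=[46,138,0] → ·  [on edge]
  covered (22 px):
    · · · · · · ·
    · · · · · · ·
    · · · · · · ·
    · · · · · · ·
    · # · · · · ·
    · # # · · · ·
    · # # # · · ·
    # # # # # · ·
    # # # # # # ·
    # # # # · · ·
    # · · · · · ·
T2:
  2·area = 12  (B↔C swapped to make it positive)
  edge (14, 22)→(10, 4): d=(-4,-18) top-left  bias=+0
  edge (10, 4)→(12, 10): d=(2,6) right/bottom  bias=-1
  edge (12, 10)→(14, 22): d=(2,12) right/bottom  bias=-1
    (4,0)@(9, 1): e=[-6,0,18] → ·  [on edge]
    (5,3)@(11, 7): e=[6,0,6] → ·  [on edge]
    (6,6)@(13, 13): e=[18,0,-6] → ·  [on edge]
    (6,8)@(13, 17): e=[2,8,2] → #
    (6,9)@(13, 19): e=[-6,12,6] → ·
  covered (1 px):
    · · · · · · ·
    · · · · · · ·
    · · · · · · ·
    · · · · · · ·
    · · · · · · ·
    · · · · · · ·
    · · · · · · ·
    · · · · · · ·
    · · · · · · #
    · · · · · · ·
    · · · · · · ·

Z-buffer (winner per pixel, '.' = empty):
  . . . . . . .
  . . . . . . .
  . . . . . . .
  . . . . . . .
  . 0 . . . . .
  . 0 0 0 . . .
  . 1 0 1 . . .
  1 1 1 1 1 . .
  1 1 1 1 1 1 2
  1 1 1 1 . . .
  1 . . . . . .

Result: 1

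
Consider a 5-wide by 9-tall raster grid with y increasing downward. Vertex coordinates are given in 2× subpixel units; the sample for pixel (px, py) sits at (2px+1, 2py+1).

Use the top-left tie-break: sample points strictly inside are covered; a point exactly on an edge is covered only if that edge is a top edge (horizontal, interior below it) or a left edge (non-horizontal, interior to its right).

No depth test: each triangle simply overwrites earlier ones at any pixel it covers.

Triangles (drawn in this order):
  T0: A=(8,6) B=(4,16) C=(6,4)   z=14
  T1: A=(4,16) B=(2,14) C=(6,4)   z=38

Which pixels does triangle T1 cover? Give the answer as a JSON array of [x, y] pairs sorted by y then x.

T0:
  2·area = 28
  edge (8, 6)→(4, 16): d=(-4,10) right/bottom  bias=-1
  edge (4, 16)→(6, 4): d=(2,-12) top-left  bias=+0
  edge (6, 4)→(8, 6): d=(2,2) right/bottom  bias=-1
    (1,0)@(3, 1): e=[70,-42,0] → .  [on edge]
    (2,1)@(5, 3): e=[42,-14,0] → .  [on edge]
    (3,2)@(7, 5): e=[14,14,0] → .  [on edge]
    (3,3)@(7, 7): e=[6,18,4] → X
    (4,3)@(9, 7): e=[-14,42,0] → .  [on edge]
    (3,4)@(7, 9): e=[-2,22,8] → .
    (2,5)@(5, 11): e=[10,2,16] → X
    (3,5)@(7, 11): e=[-10,26,12] → .
    (2,6)@(5, 13): e=[2,6,20] → X
    (3,6)@(7, 13): e=[-18,30,16] → .
    (2,7)@(5, 15): e=[-6,10,24] → .
  covered (3 px):
    . . . . .
    . . . . .
    . . . . .
    . . . X .
    . . . . .
    . . X . .
    . . X . .
    . . . . .
    . . . . .
T1:
  2·area = 28
  edge (4, 16)→(2, 14): d=(-2,-2) top-left  bias=+0
  edge (2, 14)→(6, 4): d=(4,-10) top-left  bias=+0
  edge (6, 4)→(4, 16): d=(-2,12) right/bottom  bias=-1
    (2,3)@(5, 7): e=[20,2,6] → X
    (3,3)@(7, 7): e=[24,22,-18] → .
    (2,4)@(5, 9): e=[16,10,2] → X
    (3,4)@(7, 9): e=[20,30,-22] → .
    (2,5)@(5, 11): e=[12,18,-2] → .
    (0,6)@(1, 13): e=[0,-14,42] → .  [on edge]
    (1,6)@(3, 13): e=[4,6,18] → X
    (2,6)@(5, 13): e=[8,26,-6] → .
    (1,7)@(3, 15): e=[0,14,14] → X  [on edge]
    (2,7)@(5, 15): e=[4,34,-10] → .
    (1,8)@(3, 17): e=[-4,22,10] → .
    (2,8)@(5, 17): e=[0,42,-14] → .  [on edge]
  covered (4 px):
    . . . . .
    . . . . .
    . . . . .
    . . X . .
    . . X . .
    . . . . .
    . X . . .
    . X . . .
    . . . . .

Answer: [[2,3],[2,4],[1,6],[1,7]]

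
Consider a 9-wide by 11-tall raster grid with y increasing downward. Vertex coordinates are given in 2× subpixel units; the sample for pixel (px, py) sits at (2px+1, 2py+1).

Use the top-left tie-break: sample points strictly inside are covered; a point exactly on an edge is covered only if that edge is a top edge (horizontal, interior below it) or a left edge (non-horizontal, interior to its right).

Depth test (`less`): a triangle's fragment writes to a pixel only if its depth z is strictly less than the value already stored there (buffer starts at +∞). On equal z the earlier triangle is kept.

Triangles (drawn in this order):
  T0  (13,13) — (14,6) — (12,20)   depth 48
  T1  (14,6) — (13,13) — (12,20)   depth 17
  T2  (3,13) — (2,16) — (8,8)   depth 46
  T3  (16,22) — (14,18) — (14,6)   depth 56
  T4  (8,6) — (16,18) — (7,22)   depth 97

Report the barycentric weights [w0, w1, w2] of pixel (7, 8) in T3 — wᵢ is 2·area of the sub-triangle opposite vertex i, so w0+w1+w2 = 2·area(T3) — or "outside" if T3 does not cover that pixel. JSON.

T0:
  degenerate (2·area = 0) — covers nothing
T1:
  degenerate (2·area = 0) — covers nothing
T2:
  2·area = 10  (B↔C swapped to make it positive)
  edge (3, 13)→(8, 8): d=(5,-5) top-left  bias=+0
  edge (8, 8)→(2, 16): d=(-6,8) right/bottom  bias=-1
  edge (2, 16)→(3, 13): d=(1,-3) top-left  bias=+0
    (3,0)@(7, 1): e=[-40,50,0] → ·  [on edge]
    (7,0)@(15, 1): e=[0,-14,24] → ·  [on edge]
    (6,1)@(13, 3): e=[0,-10,20] → ·  [on edge]
    (5,2)@(11, 5): e=[0,-6,16] → ·  [on edge]
    (2,3)@(5, 7): e=[-20,30,0] → ·  [on edge]
    (4,3)@(9, 7): e=[0,-2,12] → ·  [on edge]
    (3,4)@(7, 9): e=[0,2,8] → █  [on edge]
    (4,4)@(9, 9): e=[10,-14,14] → ·
    (2,5)@(5, 11): e=[0,6,4] → █  [on edge]
    (3,5)@(7, 11): e=[10,-10,10] → ·
    (1,6)@(3, 13): e=[0,10,0] → █  [on edge]
    (2,6)@(5, 13): e=[10,-6,6] → ·
    (0,7)@(1, 15): e=[0,14,-4] → ·  [on edge]
    (0,9)@(1, 19): e=[20,-10,0] → ·  [on edge]
  covered (3 px):
    · · · · · · · · ·
    · · · · · · · · ·
    · · · · · · · · ·
    · · · · · · · · ·
    · · · █ · · · · ·
    · · █ · · · · · ·
    · █ · · · · · · ·
    · · · · · · · · ·
    · · · · · · · · ·
    · · · · · · · · ·
    · · · · · · · · ·
T3:
  2·area = 24
  edge (16, 22)→(14, 18): d=(-2,-4) top-left  bias=+0
  edge (14, 18)→(14, 6): d=(0,-12) top-left  bias=+0
  edge (14, 6)→(16, 22): d=(2,16) right/bottom  bias=-1
    (7,7)@(15, 15): e=[10,12,2] → █
    (8,7)@(17, 15): e=[18,36,-30] → ·
    (7,8)@(15, 17): e=[6,12,6] → █
    (8,8)@(17, 17): e=[14,36,-26] → ·
    (7,9)@(15, 19): e=[2,12,10] → █
    (8,9)@(17, 19): e=[10,36,-22] → ·
    (7,10)@(15, 21): e=[-2,12,14] → ·
  covered (3 px):
    · · · · · · · · ·
    · · · · · · · · ·
    · · · · · · · · ·
    · · · · · · · · ·
    · · · · · · · · ·
    · · · · · · · · ·
    · · · · · · · · ·
    · · · · · · · █ ·
    · · · · · · · █ ·
    · · · · · · · █ ·
    · · · · · · · · ·
T4:
  2·area = 140
  edge (8, 6)→(16, 18): d=(8,12) right/bottom  bias=-1
  edge (16, 18)→(7, 22): d=(-9,4) right/bottom  bias=-1
  edge (7, 22)→(8, 6): d=(1,-16) top-left  bias=+0
    (4,4)@(9, 9): e=[12,109,19] → █
    (5,4)@(11, 9): e=[-12,101,51] → ·
    (4,5)@(9, 11): e=[28,91,21] → █
    (5,5)@(11, 11): e=[4,83,53] → █
    (6,5)@(13, 11): e=[-20,75,85] → ·
    (4,6)@(9, 13): e=[44,73,23] → █
    (6,6)@(13, 13): e=[-4,57,87] → ·
    (4,7)@(9, 15): e=[60,55,25] → █
    (6,7)@(13, 15): e=[12,39,89] → █
    (7,7)@(15, 15): e=[-12,31,121] → ·
    (4,8)@(9, 17): e=[76,37,27] → █
    (7,8)@(15, 17): e=[4,13,123] → █
  covered (16 px):
    · · · · · · · · ·
    · · · · · · · · ·
    · · · · · · · · ·
    · · · · · · · · ·
    · · · · █ · · · ·
    · · · · █ █ · · ·
    · · · · █ █ · · ·
    · · · · █ █ █ · ·
    · · · · █ █ █ █ ·
    · · · · █ █ █ · ·
    · · · · █ · · · ·

Final: [12,6,6]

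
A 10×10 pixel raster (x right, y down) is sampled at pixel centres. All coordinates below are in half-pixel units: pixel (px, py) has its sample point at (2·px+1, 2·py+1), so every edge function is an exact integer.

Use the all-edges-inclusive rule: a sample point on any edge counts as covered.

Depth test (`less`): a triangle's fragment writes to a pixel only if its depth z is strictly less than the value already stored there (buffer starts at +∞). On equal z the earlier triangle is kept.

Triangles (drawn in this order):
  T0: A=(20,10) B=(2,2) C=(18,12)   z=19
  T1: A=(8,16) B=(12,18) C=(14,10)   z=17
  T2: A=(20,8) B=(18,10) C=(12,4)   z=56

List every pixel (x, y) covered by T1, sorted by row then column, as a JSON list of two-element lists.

T0:
  2·area = 52  (B↔C swapped to make it positive)
  edge (20, 10)→(18, 12): d=(-2,2) inclusive
  edge (18, 12)→(2, 2): d=(-16,-10) inclusive
  edge (2, 2)→(20, 10): d=(18,8) inclusive
    (3,2)@(7, 5): e=[36,2,14] → X
    (4,2)@(9, 5): e=[32,22,-2] → .
    (3,3)@(7, 7): e=[32,-30,50] → .
    (5,3)@(11, 7): e=[24,10,18] → X
    (6,3)@(13, 7): e=[20,30,2] → X
    (7,3)@(15, 7): e=[16,50,-14] → .
    (5,4)@(11, 9): e=[20,-22,54] → .
    (6,4)@(13, 9): e=[16,-2,38] → .
    (7,4)@(15, 9): e=[12,18,22] → X
    (8,4)@(17, 9): e=[8,38,6] → X
    (9,4)@(19, 9): e=[4,58,-10] → .
    (7,5)@(15, 11): e=[8,-14,58] → .
    (9,5)@(19, 11): e=[0,26,26] → X  [on edge]
    (8,6)@(17, 13): e=[0,-26,78] → .  [on edge]
    (7,7)@(15, 15): e=[0,-78,130] → .  [on edge]
    (6,8)@(13, 17): e=[0,-130,182] → .  [on edge]
    (5,9)@(11, 19): e=[0,-182,234] → .  [on edge]
  covered (7 px):
    . . . . . . . . . .
    . . . . . . . . . .
    . . . X . . . . . .
    . . . . . X X . . .
    . . . . . . . X X .
    . . . . . . . . X X
    . . . . . . . . . .
    . . . . . . . . . .
    . . . . . . . . . .
    . . . . . . . . . .
T1:
  2·area = 36  (B↔C swapped to make it positive)
  edge (8, 16)→(14, 10): d=(6,-6) inclusive
  edge (14, 10)→(12, 18): d=(-2,8) inclusive
  edge (12, 18)→(8, 16): d=(-4,-2) inclusive
    (9,2)@(19, 5): e=[0,-30,66] → .  [on edge]
    (8,3)@(17, 7): e=[0,-18,54] → .  [on edge]
    (7,4)@(15, 9): e=[0,-6,42] → .  [on edge]
    (6,5)@(13, 11): e=[0,6,30] → X  [on edge]
    (7,5)@(15, 11): e=[12,-10,34] → .
    (5,6)@(11, 13): e=[0,18,18] → X  [on edge]
    (7,6)@(15, 13): e=[24,-14,26] → .
    (4,7)@(9, 15): e=[0,30,6] → X  [on edge]
    (6,7)@(13, 15): e=[24,-2,14] → .
    (3,8)@(7, 17): e=[0,42,-6] → .  [on edge]
    (4,8)@(9, 17): e=[12,26,-2] → .
    (5,8)@(11, 17): e=[24,10,2] → X
    (2,9)@(5, 19): e=[0,54,-18] → .  [on edge]
  covered (6 px):
    . . . . . . . . . .
    . . . . . . . . . .
    . . . . . . . . . .
    . . . . . . . . . .
    . . . . . . . . . .
    . . . . . . X . . .
    . . . . . X X . . .
    . . . . X X . . . .
    . . . . . X . . . .
    . . . . . . . . . .
T2:
  2·area = 24
  edge (20, 8)→(18, 10): d=(-2,2) inclusive
  edge (18, 10)→(12, 4): d=(-6,-6) inclusive
  edge (12, 4)→(20, 8): d=(8,4) inclusive
    (4,0)@(9, 1): e=[36,0,-12] → .  [on edge]
    (5,1)@(11, 3): e=[28,0,-4] → .  [on edge]
    (6,2)@(13, 5): e=[20,0,4] → X  [on edge]
    (7,2)@(15, 5): e=[16,12,-4] → .
    (6,3)@(13, 7): e=[16,-12,20] → .
    (7,3)@(15, 7): e=[12,0,12] → X  [on edge]
    (8,3)@(17, 7): e=[8,12,4] → X
    (9,3)@(19, 7): e=[4,24,-4] → .
    (7,4)@(15, 9): e=[8,-12,28] → .
    (8,4)@(17, 9): e=[4,0,20] → X  [on edge]
    (9,4)@(19, 9): e=[0,12,12] → X  [on edge]
    (8,5)@(17, 11): e=[0,-12,36] → .  [on edge]
    (9,5)@(19, 11): e=[-4,0,28] → .  [on edge]
    (7,6)@(15, 13): e=[0,-36,60] → .  [on edge]
    (6,7)@(13, 15): e=[0,-60,84] → .  [on edge]
    (5,8)@(11, 17): e=[0,-84,108] → .  [on edge]
    (4,9)@(9, 19): e=[0,-108,132] → .  [on edge]
  covered (5 px):
    . . . . . . . . . .
    . . . . . . . . . .
    . . . . . . X . . .
    . . . . . . . X X .
    . . . . . . . . X X
    . . . . . . . . . .
    . . . . . . . . . .
    . . . . . . . . . .
    . . . . . . . . . .
    . . . . . . . . . .

Answer: [[6,5],[5,6],[6,6],[4,7],[5,7],[5,8]]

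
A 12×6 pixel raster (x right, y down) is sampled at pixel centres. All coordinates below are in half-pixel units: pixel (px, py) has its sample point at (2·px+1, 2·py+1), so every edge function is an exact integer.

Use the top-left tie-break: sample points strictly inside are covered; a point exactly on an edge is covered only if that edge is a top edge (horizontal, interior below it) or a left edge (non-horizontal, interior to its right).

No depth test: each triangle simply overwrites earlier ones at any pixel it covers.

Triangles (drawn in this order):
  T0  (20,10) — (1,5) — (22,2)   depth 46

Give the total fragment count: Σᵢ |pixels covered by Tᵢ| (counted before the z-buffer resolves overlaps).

T0:
  2·area = 162
  edge (20, 10)→(1, 5): d=(-19,-5) top-left  bias=+0
  edge (1, 5)→(22, 2): d=(21,-3) top-left  bias=+0
  edge (22, 2)→(20, 10): d=(-2,8) right/bottom  bias=-1
    (7,1)@(15, 3): e=[108,0,54] → █  [on edge]
    (8,1)@(17, 3): e=[118,6,38] → █
    (9,1)@(19, 3): e=[128,12,22] → █
    (10,1)@(21, 3): e=[138,18,6] → █
    (11,1)@(23, 3): e=[148,24,-10] → ·
    (0,2)@(1, 5): e=[0,0,162] → █  [on edge]
    (1,2)@(3, 5): e=[10,6,146] → █
    (2,2)@(5, 5): e=[20,12,130] → █
    (3,2)@(7, 5): e=[30,18,114] → █
    (4,2)@(9, 5): e=[40,24,98] → █
    (5,2)@(11, 5): e=[50,30,82] → █
    (6,2)@(13, 5): e=[60,36,66] → █
  covered (23 px):
    · · · · · · · · · · · ·
    · · · · · · · █ █ █ █ ·
    █ █ █ █ █ █ █ █ █ █ █ ·
    · · · · █ █ █ █ █ █ · ·
    · · · · · · · · █ █ · ·
    · · · · · · · · · · · ·

Final: 23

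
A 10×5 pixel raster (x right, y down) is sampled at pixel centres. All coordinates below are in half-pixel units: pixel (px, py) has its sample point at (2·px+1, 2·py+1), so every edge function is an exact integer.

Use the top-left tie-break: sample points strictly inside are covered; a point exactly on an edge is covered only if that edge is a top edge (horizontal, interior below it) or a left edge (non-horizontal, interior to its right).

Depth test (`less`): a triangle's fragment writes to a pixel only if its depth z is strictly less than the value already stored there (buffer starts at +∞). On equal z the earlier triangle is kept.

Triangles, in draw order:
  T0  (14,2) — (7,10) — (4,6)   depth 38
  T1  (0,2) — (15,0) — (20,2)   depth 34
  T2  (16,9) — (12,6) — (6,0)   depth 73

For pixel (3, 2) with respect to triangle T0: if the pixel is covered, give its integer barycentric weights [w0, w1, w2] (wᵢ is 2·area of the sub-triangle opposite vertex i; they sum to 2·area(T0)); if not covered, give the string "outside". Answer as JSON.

T0:
  2·area = 52
  edge (14, 2)→(7, 10): d=(-7,8) right/bottom  bias=-1
  edge (7, 10)→(4, 6): d=(-3,-4) top-left  bias=+0
  edge (4, 6)→(14, 2): d=(10,-4) top-left  bias=+0
    (6,1)@(13, 3): e=[1,45,6] → X
    (7,1)@(15, 3): e=[-15,53,14] → .
    (3,2)@(7, 5): e=[35,15,2] → X
    (4,2)@(9, 5): e=[19,23,10] → X
    (5,2)@(11, 5): e=[3,31,18] → X
    (6,2)@(13, 5): e=[-13,39,26] → .
    (2,3)@(5, 7): e=[37,1,14] → X
    (5,3)@(11, 7): e=[-11,25,38] → .
    (2,4)@(5, 9): e=[23,-5,34] → .
    (3,4)@(7, 9): e=[7,3,42] → X
    (4,4)@(9, 9): e=[-9,11,50] → .
  covered (8 px):
    . . . . . . . . . .
    . . . . . . X . . .
    . . . X X X . . . .
    . . X X X . . . . .
    . . . X . . . . . .
T1:
  2·area = 40
  edge (0, 2)→(15, 0): d=(15,-2) top-left  bias=+0
  edge (15, 0)→(20, 2): d=(5,2) right/bottom  bias=-1
  edge (20, 2)→(0, 2): d=(-20,0) right/bottom  bias=-1
    (4,0)@(9, 1): e=[3,17,20] → X
    (5,0)@(11, 1): e=[7,13,20] → X
    (6,0)@(13, 1): e=[11,9,20] → X
    (7,0)@(15, 1): e=[15,5,20] → X
    (8,0)@(17, 1): e=[19,1,20] → X
    (9,0)@(19, 1): e=[23,-3,20] → .
    (4,1)@(9, 3): e=[33,27,-20] → .
    (5,1)@(11, 3): e=[37,23,-20] → .
    (6,1)@(13, 3): e=[41,19,-20] → .
    (7,1)@(15, 3): e=[45,15,-20] → .
    (8,1)@(17, 3): e=[49,11,-20] → .
  covered (5 px):
    . . . . X X X X X .
    . . . . . . . . . .
    . . . . . . . . . .
    . . . . . . . . . .
    . . . . . . . . . .
T2:
  2·area = 6
  edge (16, 9)→(12, 6): d=(-4,-3) top-left  bias=+0
  edge (12, 6)→(6, 0): d=(-6,-6) top-left  bias=+0
  edge (6, 0)→(16, 9): d=(10,9) right/bottom  bias=-1
    (3,0)@(7, 1): e=[5,0,1] → X  [on edge]
    (4,0)@(9, 1): e=[11,12,-17] → .
    (3,1)@(7, 3): e=[-3,-12,21] → .
    (4,1)@(9, 3): e=[3,0,3] → X  [on edge]
    (5,1)@(11, 3): e=[9,12,-15] → .
    (4,2)@(9, 5): e=[-5,-12,23] → .
    (5,2)@(11, 5): e=[1,0,5] → X  [on edge]
    (6,2)@(13, 5): e=[7,12,-13] → .
    (5,3)@(11, 7): e=[-7,-12,25] → .
    (6,3)@(13, 7): e=[-1,0,7] → .  [on edge]
    (7,4)@(15, 9): e=[-3,0,9] → .  [on edge]
  covered (3 px):
    . . . X . . . . . .
    . . . . X . . . . .
    . . . . . X . . . .
    . . . . . . . . . .
    . . . . . . . . . .

Result: [15,2,35]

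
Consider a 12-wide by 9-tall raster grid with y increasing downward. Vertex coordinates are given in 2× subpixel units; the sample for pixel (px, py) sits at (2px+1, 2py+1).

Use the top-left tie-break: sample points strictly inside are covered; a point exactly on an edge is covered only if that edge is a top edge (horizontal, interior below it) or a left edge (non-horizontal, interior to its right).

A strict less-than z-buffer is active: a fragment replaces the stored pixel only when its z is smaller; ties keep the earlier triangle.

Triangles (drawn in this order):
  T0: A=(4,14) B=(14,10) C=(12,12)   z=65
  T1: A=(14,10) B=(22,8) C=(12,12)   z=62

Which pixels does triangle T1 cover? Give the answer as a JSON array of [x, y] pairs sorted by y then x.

T0:
  2·area = 12
  edge (4, 14)→(14, 10): d=(10,-4) top-left  bias=+0
  edge (14, 10)→(12, 12): d=(-2,2) right/bottom  bias=-1
  edge (12, 12)→(4, 14): d=(-8,2) right/bottom  bias=-1
    (11,0)@(23, 1): e=[-54,0,66] → ·  [on edge]
    (10,1)@(21, 3): e=[-42,0,54] → ·  [on edge]
    (9,2)@(19, 5): e=[-30,0,42] → ·  [on edge]
    (8,3)@(17, 7): e=[-18,0,30] → ·  [on edge]
    (7,4)@(15, 9): e=[-6,0,18] → ·  [on edge]
    (6,5)@(13, 11): e=[6,0,6] → ·  [on edge]
    (3,6)@(7, 13): e=[2,8,2] → #
    (4,6)@(9, 13): e=[10,4,-2] → ·
    (5,6)@(11, 13): e=[18,0,-6] → ·  [on edge]
    (3,7)@(7, 15): e=[22,4,-14] → ·
    (4,7)@(9, 15): e=[30,0,-18] → ·  [on edge]
    (3,8)@(7, 17): e=[42,0,-30] → ·  [on edge]
  covered (1 px):
    · · · · · · · · · · · ·
    · · · · · · · · · · · ·
    · · · · · · · · · · · ·
    · · · · · · · · · · · ·
    · · · · · · · · · · · ·
    · · · · · · · · · · · ·
    · · · # · · · · · · · ·
    · · · · · · · · · · · ·
    · · · · · · · · · · · ·
T1:
  2·area = 12
  edge (14, 10)→(22, 8): d=(8,-2) top-left  bias=+0
  edge (22, 8)→(12, 12): d=(-10,4) right/bottom  bias=-1
  edge (12, 12)→(14, 10): d=(2,-2) top-left  bias=+0
    (11,0)@(23, 1): e=[-54,66,0] → ·  [on edge]
    (10,1)@(21, 3): e=[-42,54,0] → ·  [on edge]
    (9,2)@(19, 5): e=[-30,42,0] → ·  [on edge]
    (8,3)@(17, 7): e=[-18,30,0] → ·  [on edge]
    (7,4)@(15, 9): e=[-6,18,0] → ·  [on edge]
    (9,4)@(19, 9): e=[2,2,8] → #
    (10,4)@(21, 9): e=[6,-6,12] → ·
    (6,5)@(13, 11): e=[6,6,0] → #  [on edge]
    (7,5)@(15, 11): e=[10,-2,4] → ·
    (9,5)@(19, 11): e=[18,-18,12] → ·
    (5,6)@(11, 13): e=[18,-6,0] → ·  [on edge]
    (6,6)@(13, 13): e=[22,-14,4] → ·
    (4,7)@(9, 15): e=[30,-18,0] → ·  [on edge]
    (3,8)@(7, 17): e=[42,-30,0] → ·  [on edge]
  covered (2 px):
    · · · · · · · · · · · ·
    · · · · · · · · · · · ·
    · · · · · · · · · · · ·
    · · · · · · · · · · · ·
    · · · · · · · · · # · ·
    · · · · · · # · · · · ·
    · · · · · · · · · · · ·
    · · · · · · · · · · · ·
    · · · · · · · · · · · ·

Result: [[9,4],[6,5]]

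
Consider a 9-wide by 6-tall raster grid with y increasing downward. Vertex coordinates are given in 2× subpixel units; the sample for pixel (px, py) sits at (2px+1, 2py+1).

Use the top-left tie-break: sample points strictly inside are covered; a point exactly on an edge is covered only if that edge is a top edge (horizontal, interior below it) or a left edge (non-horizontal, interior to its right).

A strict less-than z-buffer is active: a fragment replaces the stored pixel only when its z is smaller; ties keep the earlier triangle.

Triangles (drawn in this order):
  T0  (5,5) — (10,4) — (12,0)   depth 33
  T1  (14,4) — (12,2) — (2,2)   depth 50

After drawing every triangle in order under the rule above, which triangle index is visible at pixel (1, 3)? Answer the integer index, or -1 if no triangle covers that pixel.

T0:
  2·area = 18  (B↔C swapped to make it positive)
  edge (5, 5)→(12, 0): d=(7,-5) top-left  bias=+0
  edge (12, 0)→(10, 4): d=(-2,4) right/bottom  bias=-1
  edge (10, 4)→(5, 5): d=(-5,1) right/bottom  bias=-1
    (5,0)@(11, 1): e=[2,2,14] → █
    (6,0)@(13, 1): e=[12,-6,12] → ·
    (4,1)@(9, 3): e=[6,6,6] → █
    (5,1)@(11, 3): e=[16,-2,4] → ·
    (7,1)@(15, 3): e=[36,-18,0] → ·  [on edge]
    (2,2)@(5, 5): e=[0,18,0] → ·  [on edge]
    (4,2)@(9, 5): e=[20,2,-4] → ·
  covered (2 px):
    · · · · · █ · · ·
    · · · · █ · · · ·
    · · · · · · · · ·
    · · · · · · · · ·
    · · · · · · · · ·
    · · · · · · · · ·
T1:
  2·area = 20  (B↔C swapped to make it positive)
  edge (14, 4)→(2, 2): d=(-12,-2) top-left  bias=+0
  edge (2, 2)→(12, 2): d=(10,0) top-left  bias=+0
  edge (12, 2)→(14, 4): d=(2,2) right/bottom  bias=-1
    (5,0)@(11, 1): e=[30,-10,0] → ·  [on edge]
    (4,1)@(9, 3): e=[2,10,8] → █
    (5,1)@(11, 3): e=[6,10,4] → █
    (6,1)@(13, 3): e=[10,10,0] → ·  [on edge]
    (4,2)@(9, 5): e=[-22,30,12] → ·
    (5,2)@(11, 5): e=[-18,30,8] → ·
    (7,2)@(15, 5): e=[-10,30,0] → ·  [on edge]
    (8,3)@(17, 7): e=[-30,50,0] → ·  [on edge]
  covered (2 px):
    · · · · · · · · ·
    · · · · █ █ · · ·
    · · · · · · · · ·
    · · · · · · · · ·
    · · · · · · · · ·
    · · · · · · · · ·

Z-buffer (winner per pixel, '.' = empty):
  . . . . . 0 . . .
  . . . . 0 1 . . .
  . . . . . . . . .
  . . . . . . . . .
  . . . . . . . . .
  . . . . . . . . .

Result: -1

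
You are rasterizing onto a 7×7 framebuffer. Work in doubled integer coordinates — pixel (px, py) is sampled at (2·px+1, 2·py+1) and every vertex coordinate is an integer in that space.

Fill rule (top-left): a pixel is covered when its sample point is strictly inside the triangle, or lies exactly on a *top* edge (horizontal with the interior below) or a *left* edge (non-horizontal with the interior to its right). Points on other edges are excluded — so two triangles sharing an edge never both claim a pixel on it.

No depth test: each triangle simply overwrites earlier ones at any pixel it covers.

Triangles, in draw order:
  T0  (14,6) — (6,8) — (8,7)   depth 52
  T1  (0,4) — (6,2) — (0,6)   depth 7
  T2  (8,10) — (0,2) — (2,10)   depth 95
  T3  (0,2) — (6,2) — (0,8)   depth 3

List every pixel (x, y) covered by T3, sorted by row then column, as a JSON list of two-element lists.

T0:
  2·area = 4
  edge (14, 6)→(6, 8): d=(-8,2) right/bottom  bias=-1
  edge (6, 8)→(8, 7): d=(2,-1) top-left  bias=+0
  edge (8, 7)→(14, 6): d=(6,-1) top-left  bias=+0
    (4,3)@(9, 7): e=[2,1,1] → █
    (5,3)@(11, 7): e=[-2,3,3] → ·
    (4,4)@(9, 9): e=[-14,5,13] → ·
  covered (1 px):
    · · · · · · ·
    · · · · · · ·
    · · · · · · ·
    · · · · █ · ·
    · · · · · · ·
    · · · · · · ·
    · · · · · · ·
T1:
  2·area = 12
  edge (0, 4)→(6, 2): d=(6,-2) top-left  bias=+0
  edge (6, 2)→(0, 6): d=(-6,4) right/bottom  bias=-1
  edge (0, 6)→(0, 4): d=(0,-2) top-left  bias=+0
    (4,0)@(9, 1): e=[0,-6,18] → ·  [on edge]
    (1,1)@(3, 3): e=[0,6,6] → █  [on edge]
    (2,1)@(5, 3): e=[4,-2,10] → ·
    (0,2)@(1, 5): e=[8,2,2] → █
    (1,2)@(3, 5): e=[12,-6,6] → ·
    (0,3)@(1, 7): e=[20,-10,2] → ·
  covered (2 px):
    · · · · · · ·
    · █ · · · · ·
    █ · · · · · ·
    · · · · · · ·
    · · · · · · ·
    · · · · · · ·
    · · · · · · ·
T2:
  2·area = 48  (B↔C swapped to make it positive)
  edge (8, 10)→(2, 10): d=(-6,0) right/bottom  bias=-1
  edge (2, 10)→(0, 2): d=(-2,-8) top-left  bias=+0
  edge (0, 2)→(8, 10): d=(8,8) right/bottom  bias=-1
    (0,1)@(1, 3): e=[42,6,0] → ·  [on edge]
    (0,2)@(1, 5): e=[30,2,16] → █
    (1,2)@(3, 5): e=[30,18,0] → ·  [on edge]
    (0,3)@(1, 7): e=[18,-2,32] → ·
    (1,3)@(3, 7): e=[18,14,16] → █
    (2,3)@(5, 7): e=[18,30,0] → ·  [on edge]
    (1,4)@(3, 9): e=[6,10,32] → █
    (2,4)@(5, 9): e=[6,26,16] → █
    (3,4)@(7, 9): e=[6,42,0] → ·  [on edge]
    (1,5)@(3, 11): e=[-6,6,48] → ·
    (2,5)@(5, 11): e=[-6,22,32] → ·
    (4,5)@(9, 11): e=[-6,54,0] → ·  [on edge]
    (5,6)@(11, 13): e=[-18,66,0] → ·  [on edge]
  covered (4 px):
    · · · · · · ·
    · · · · · · ·
    █ · · · · · ·
    · █ · · · · ·
    · █ █ · · · ·
    · · · · · · ·
    · · · · · · ·
T3:
  2·area = 36
  edge (0, 2)→(6, 2): d=(6,0) top-left  bias=+0
  edge (6, 2)→(0, 8): d=(-6,6) right/bottom  bias=-1
  edge (0, 8)→(0, 2): d=(0,-6) top-left  bias=+0
    (3,0)@(7, 1): e=[-6,0,42] → ·  [on edge]
    (0,1)@(1, 3): e=[6,24,6] → █
    (1,1)@(3, 3): e=[6,12,18] → █
    (2,1)@(5, 3): e=[6,0,30] → ·  [on edge]
    (0,2)@(1, 5): e=[18,12,6] → █
    (1,2)@(3, 5): e=[18,0,18] → ·  [on edge]
    (0,3)@(1, 7): e=[30,0,6] → ·  [on edge]
  covered (3 px):
    · · · · · · ·
    █ █ · · · · ·
    █ · · · · · ·
    · · · · · · ·
    · · · · · · ·
    · · · · · · ·
    · · · · · · ·

Final: [[0,1],[1,1],[0,2]]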